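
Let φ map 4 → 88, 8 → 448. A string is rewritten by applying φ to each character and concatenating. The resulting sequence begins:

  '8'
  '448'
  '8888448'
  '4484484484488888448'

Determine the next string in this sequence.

Rewriting the 19 symbols of 4484484484488888448 one by one yields 88 88 448 88 88 448 88 88 448 88 88 448 448 448 448 448 88 88 448; concatenated:

88884488888448888844888884484484484484488888448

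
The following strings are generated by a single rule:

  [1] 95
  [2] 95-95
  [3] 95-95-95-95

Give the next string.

s(k+1) = s(k)·-·s(k) — each term doubles the last with '-' between the halves.
Doubling 95-95-95-95 with '-' between the halves:

95-95-95-95-95-95-95-95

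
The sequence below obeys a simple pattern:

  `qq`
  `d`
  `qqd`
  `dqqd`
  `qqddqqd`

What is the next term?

Each term (from the third on) is the two preceding terms concatenated in order: term 3 = qq·d = qqd.
So term 6 is dqqd·qqddqqd.

dqqdqqddqqd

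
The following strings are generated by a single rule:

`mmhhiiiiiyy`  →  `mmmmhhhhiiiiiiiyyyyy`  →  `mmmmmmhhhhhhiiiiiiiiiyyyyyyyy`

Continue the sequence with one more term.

Reading off run lengths: m runs 2, 4, 6; h runs 2, 4, 6; i runs 5, 7, 9; y runs 2, 5, 8 — each is linear in n (n = 1, 2, …).
Setting n = 4 gives 8, 8, 11, 11 characters in each block.

mmmmmmmmhhhhhhhhiiiiiiiiiiiyyyyyyyyyyy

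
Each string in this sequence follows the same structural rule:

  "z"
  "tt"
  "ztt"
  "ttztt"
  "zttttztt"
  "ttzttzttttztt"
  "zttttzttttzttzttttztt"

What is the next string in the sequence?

ttzttzttttzttzttttzttttzttzttttztt

From term 3 onward, concatenate the second-to-last term with the last: z·tt = ztt, tt·ztt = ttztt, …
The next term joins ttzttzttttztt and zttttzttttzttzttttztt.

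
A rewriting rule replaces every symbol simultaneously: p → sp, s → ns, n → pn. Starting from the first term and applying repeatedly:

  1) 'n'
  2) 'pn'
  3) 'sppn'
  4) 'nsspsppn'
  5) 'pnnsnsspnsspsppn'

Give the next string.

Rewriting the 16 symbols of pnnsnsspnsspsppn one by one yields sp pn pn ns pn ns ns sp pn ns ns sp ns sp sp pn; concatenated:

sppnpnnspnnsnssppnnsnsspnsspsppn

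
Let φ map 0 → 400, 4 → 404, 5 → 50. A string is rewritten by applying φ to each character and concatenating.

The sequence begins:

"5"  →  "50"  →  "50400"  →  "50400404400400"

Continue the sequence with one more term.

50400404400400404400404404400400404400400

Applying the rule to each of the 14 symbols of 50400404400400 gives the pieces 50 400 404 400 400 404 400 404 404 400 400 404 400 400, which concatenate to the answer.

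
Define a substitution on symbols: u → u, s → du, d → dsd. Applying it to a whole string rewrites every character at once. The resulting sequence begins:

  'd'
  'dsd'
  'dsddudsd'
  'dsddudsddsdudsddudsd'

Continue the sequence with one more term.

dsddudsddsdudsddudsddsddudsdudsddudsddsdudsddudsd

φ(dsddudsddsdudsddudsd) expands symbol-by-symbol to dsd du dsd dsd u dsd du dsd dsd du dsd u dsd du dsd dsd u dsd du dsd; joining the 20 pieces gives the next term.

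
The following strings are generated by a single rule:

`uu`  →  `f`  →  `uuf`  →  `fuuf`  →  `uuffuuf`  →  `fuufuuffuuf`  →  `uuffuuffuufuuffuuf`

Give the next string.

fuufuuffuufuuffuuffuufuuffuuf

From term 3 onward, concatenate the second-to-last term with the last: uu·f = uuf, f·uuf = fuuf, …
The next term joins fuufuuffuuf and uuffuuffuufuuffuuf.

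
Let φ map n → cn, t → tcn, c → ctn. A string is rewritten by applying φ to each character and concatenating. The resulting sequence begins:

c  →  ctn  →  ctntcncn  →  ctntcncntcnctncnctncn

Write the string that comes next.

ctntcncntcnctncnctncntcnctncnctntcncnctncnctntcncnctncn

Replace each of the 21 characters of ctntcncntcnctncnctncn in place — ctn tcn cn tcn ctn cn ctn cn tcn ctn cn ctn tcn cn ctn cn ctn tcn cn ctn cn — and concatenate.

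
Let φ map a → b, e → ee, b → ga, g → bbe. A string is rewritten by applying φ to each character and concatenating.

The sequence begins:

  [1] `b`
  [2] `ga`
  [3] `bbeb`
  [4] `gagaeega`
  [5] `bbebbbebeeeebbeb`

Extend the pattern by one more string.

Rewriting the 16 symbols of bbebbbebeeeebbeb one by one yields ga ga ee ga ga ga ee ga ee ee ee ee ga ga ee ga; concatenated:

gagaeegagagaeegaeeeeeeeegagaeega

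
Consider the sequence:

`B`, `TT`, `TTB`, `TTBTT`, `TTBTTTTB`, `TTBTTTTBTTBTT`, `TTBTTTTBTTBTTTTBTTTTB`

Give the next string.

TTBTTTTBTTBTTTTBTTTTBTTBTTTTBTTBTT

From term 3 onward, concatenate the last term with the second-to-last: TT·B = TTB, TTB·TT = TTBTT, …
The next term joins TTBTTTTBTTBTTTTBTTTTB and TTBTTTTBTTBTT.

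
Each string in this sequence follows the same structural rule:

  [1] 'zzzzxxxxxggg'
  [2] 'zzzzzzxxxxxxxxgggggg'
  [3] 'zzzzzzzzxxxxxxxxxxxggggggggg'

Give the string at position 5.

Each string has the form z^{2n+2} x^{3n+2} g^{3n} (n = 1, 2, …).
Setting n = 5 gives 12, 17, 15 characters in each block.

zzzzzzzzzzzzxxxxxxxxxxxxxxxxxggggggggggggggg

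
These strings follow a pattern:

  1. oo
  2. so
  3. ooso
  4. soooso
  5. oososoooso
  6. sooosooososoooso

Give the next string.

oososooososooosooososoooso

From term 3 onward, concatenate the second-to-last term with the last: oo·so = ooso, so·ooso = soooso, …
So term 7 is oososoooso·sooosooososoooso.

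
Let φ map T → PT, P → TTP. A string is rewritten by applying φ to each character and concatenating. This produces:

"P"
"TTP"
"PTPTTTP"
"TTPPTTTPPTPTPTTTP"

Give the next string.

φ(TTPPTTTPPTPTPTTTP) expands symbol-by-symbol to PT PT TTP TTP PT PT PT TTP TTP PT TTP PT TTP PT PT PT TTP; joining the 17 pieces gives the next term.

PTPTTTPTTPPTPTPTTTPTTPPTTTPPTTTPPTPTPTTTP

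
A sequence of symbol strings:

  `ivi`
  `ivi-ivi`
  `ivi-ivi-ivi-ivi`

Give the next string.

ivi-ivi-ivi-ivi-ivi-ivi-ivi-ivi

s(k+1) = s(k)·-·s(k) — each term doubles the last with '-' between the halves.
One more doubling of ivi-ivi-ivi-ivi gives the answer.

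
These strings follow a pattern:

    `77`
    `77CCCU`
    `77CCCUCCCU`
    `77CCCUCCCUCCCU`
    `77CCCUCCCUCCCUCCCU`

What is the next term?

The strings grow by a fixed suffix CCCU each time.
One more step from 77CCCUCCCUCCCUCCCU gives the answer.

77CCCUCCCUCCCUCCCUCCCU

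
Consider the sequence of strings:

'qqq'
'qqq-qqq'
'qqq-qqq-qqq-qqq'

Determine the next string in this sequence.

s(k+1) = s(k)·-·s(k) — each term doubles the last with '-' between the halves.
One more doubling of qqq-qqq-qqq-qqq gives the answer.

qqq-qqq-qqq-qqq-qqq-qqq-qqq-qqq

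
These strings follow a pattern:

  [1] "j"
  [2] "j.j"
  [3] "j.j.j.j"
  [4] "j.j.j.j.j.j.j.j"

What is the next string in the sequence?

j.j.j.j.j.j.j.j.j.j.j.j.j.j.j.j

s(k+1) = s(k)·.·s(k) — each term doubles the last with '.' between the halves.
One more doubling of j.j.j.j.j.j.j.j gives the answer.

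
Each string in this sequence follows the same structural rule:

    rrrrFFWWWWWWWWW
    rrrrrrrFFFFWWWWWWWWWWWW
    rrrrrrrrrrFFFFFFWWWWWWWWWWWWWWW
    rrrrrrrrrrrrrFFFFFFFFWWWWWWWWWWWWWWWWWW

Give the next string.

Each string has the form r^{3n-2} F^{2n-2} W^{3n+3}, where the shown terms are n = 2, 3, 4, 5.
For the next term, n = 6, so the run lengths are 16, 10, 21.

rrrrrrrrrrrrrrrrFFFFFFFFFFWWWWWWWWWWWWWWWWWWWWW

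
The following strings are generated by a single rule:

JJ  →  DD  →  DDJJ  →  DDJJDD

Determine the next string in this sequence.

Each term (from the third on) is the previous term followed by the one before it: term 3 = DD·JJ = DDJJ.
Continuing: DDJJDD · DDJJ gives term 5.

DDJJDDDDJJ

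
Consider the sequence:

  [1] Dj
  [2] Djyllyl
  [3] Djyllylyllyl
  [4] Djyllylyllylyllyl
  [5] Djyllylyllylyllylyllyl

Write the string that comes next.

Each term is the previous one with yllyl appended.
Applying this once more to Djyllylyllylyllylyllyl:

Djyllylyllylyllylyllylyllyl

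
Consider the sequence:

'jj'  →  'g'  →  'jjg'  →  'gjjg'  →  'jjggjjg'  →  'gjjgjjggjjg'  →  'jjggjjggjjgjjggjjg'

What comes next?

gjjgjjggjjgjjggjjggjjgjjggjjg

From term 3 onward, concatenate the second-to-last term with the last: jj·g = jjg, g·jjg = gjjg, …
Continuing: gjjgjjggjjg · jjggjjggjjgjjggjjg gives term 8.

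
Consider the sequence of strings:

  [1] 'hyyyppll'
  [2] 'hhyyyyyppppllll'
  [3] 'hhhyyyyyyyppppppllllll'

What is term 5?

Term n consists of n h's, followed by 2n+1 y's, followed by 2n p's, followed by 2n l's (n = 1, 2, …).
For term 5, n = 5, so the run lengths are 5, 11, 10, 10.

hhhhhyyyyyyyyyyyppppppppppllllllllll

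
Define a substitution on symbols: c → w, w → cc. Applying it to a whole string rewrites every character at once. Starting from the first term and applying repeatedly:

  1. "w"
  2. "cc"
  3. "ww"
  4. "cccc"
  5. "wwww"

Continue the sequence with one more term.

Apply φ to wwww symbol by symbol: w→cc, w→cc, w→cc, w→cc; joined: cc cc cc cc.

cccccccc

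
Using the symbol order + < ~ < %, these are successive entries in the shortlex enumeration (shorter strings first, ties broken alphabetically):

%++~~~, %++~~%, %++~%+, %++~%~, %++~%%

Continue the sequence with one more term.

%++%++

Find the rightmost character of %++~%% below %, bump it to the next letter, and reset everything to its right to +.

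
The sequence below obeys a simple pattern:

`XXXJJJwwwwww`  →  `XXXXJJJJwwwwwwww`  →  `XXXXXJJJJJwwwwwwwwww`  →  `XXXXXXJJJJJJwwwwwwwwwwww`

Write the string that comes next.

Term n consists of n X's, followed by n J's, followed by 2n w's, where the shown terms are n = 3, 4, 5, 6.
For the next term, n = 7, so the run lengths are 7, 7, 14.

XXXXXXXJJJJJJJwwwwwwwwwwwwww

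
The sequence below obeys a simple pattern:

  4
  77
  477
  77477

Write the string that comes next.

47777477

From term 3 onward, concatenate the second-to-last term with the last: 4·77 = 477, 77·477 = 77477, …
So term 5 is 477·77477.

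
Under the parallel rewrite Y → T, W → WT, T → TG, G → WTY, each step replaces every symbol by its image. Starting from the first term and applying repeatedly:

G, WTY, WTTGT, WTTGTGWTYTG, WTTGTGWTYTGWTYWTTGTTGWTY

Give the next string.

Replace each of the 24 characters of WTTGTGWTYTGWTYWTTGTTGWTY in place — WT TG TG WTY TG WTY WT TG T TG WTY WT TG T WT TG TG WTY TG TG WTY WT TG T — and concatenate.

WTTGTGWTYTGWTYWTTGTTGWTYWTTGTWTTGTGWTYTGTGWTYWTTGT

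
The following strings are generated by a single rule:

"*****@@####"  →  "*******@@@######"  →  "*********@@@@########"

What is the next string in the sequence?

Each string has the form *^{2n+1} @^{n} #^{2n}, where the shown terms are n = 2, 3, 4.
At n = 5 the blocks have lengths 11, 5, 10.

***********@@@@@##########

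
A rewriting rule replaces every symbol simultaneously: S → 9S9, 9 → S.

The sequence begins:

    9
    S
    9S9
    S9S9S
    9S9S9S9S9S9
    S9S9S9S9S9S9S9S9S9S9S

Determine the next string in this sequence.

9S9S9S9S9S9S9S9S9S9S9S9S9S9S9S9S9S9S9S9S9S9

φ(S9S9S9S9S9S9S9S9S9S9S) expands symbol-by-symbol to 9S9 S 9S9 S 9S9 S 9S9 S 9S9 S 9S9 S 9S9 S 9S9 S 9S9 S 9S9 S 9S9; joining the 21 pieces gives the next term.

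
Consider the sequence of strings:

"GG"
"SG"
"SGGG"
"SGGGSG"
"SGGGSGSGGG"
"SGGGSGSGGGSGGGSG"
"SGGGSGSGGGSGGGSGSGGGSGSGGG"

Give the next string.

SGGGSGSGGGSGGGSGSGGGSGSGGGSGGGSGSGGGSGGGSG

From term 3 onward, concatenate the last term with the second-to-last: SG·GG = SGGG, SGGG·SG = SGGGSG, …
The next term joins SGGGSGSGGGSGGGSGSGGGSGSGGG and SGGGSGSGGGSGGGSG.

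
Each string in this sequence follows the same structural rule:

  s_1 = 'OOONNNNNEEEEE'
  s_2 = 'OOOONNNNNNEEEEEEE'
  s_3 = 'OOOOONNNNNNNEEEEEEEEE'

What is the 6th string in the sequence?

OOOOOOOONNNNNNNNNNEEEEEEEEEEEEEEE

Term n consists of n O's, followed by n+2 N's, followed by 2n-1 E's, where the shown terms are n = 3, 4, 5.
Setting n = 8 gives 8, 10, 15 characters in each block.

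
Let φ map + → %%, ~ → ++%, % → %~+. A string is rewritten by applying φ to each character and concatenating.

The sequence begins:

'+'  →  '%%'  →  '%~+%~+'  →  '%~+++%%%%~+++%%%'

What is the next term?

Applying the rule to each of the 16 symbols of %~+++%%%%~+++%%% gives the pieces %~+ ++% %% %% %% %~+ %~+ %~+ %~+ ++% %% %% %% %~+ %~+ %~+, which concatenate to the answer.

%~+++%%%%%%%%~+%~+%~+%~+++%%%%%%%%~+%~+%~+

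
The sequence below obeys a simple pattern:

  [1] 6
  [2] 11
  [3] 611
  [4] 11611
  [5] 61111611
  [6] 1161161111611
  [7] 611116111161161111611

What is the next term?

Each term (from the third on) is the two preceding terms concatenated in order: term 3 = 6·11 = 611.
Continuing: 1161161111611 · 611116111161161111611 gives term 8.

1161161111611611116111161161111611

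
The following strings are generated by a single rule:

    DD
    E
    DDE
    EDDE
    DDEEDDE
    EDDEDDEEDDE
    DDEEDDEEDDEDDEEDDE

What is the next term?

Each term (from the third on) is the two preceding terms concatenated in order: term 3 = DD·E = DDE.
The next term joins EDDEDDEEDDE and DDEEDDEEDDEDDEEDDE.

EDDEDDEEDDEDDEEDDEEDDEDDEEDDE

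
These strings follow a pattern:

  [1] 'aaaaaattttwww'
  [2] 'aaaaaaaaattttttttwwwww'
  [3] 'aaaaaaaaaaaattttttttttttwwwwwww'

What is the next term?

aaaaaaaaaaaaaaattttttttttttttttwwwwwwwww

Reading off run lengths: a runs 6, 9, 12; t runs 4, 8, 12; w runs 3, 5, 7 — each is linear in n (n = 1, 2, …).
At n = 4 the blocks have lengths 15, 16, 9.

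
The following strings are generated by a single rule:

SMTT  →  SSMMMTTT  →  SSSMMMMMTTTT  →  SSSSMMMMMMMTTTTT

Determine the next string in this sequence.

SSSSSMMMMMMMMMTTTTTT

Term n consists of n S's, followed by 2n-1 M's, followed by n+1 T's (n = 1, 2, …).
For the next term, n = 5, so the run lengths are 5, 9, 6.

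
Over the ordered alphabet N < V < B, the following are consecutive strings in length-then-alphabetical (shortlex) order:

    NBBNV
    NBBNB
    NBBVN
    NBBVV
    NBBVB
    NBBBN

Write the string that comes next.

The successor of NBBBN increments the rightmost position that isn't already B and resets every position after it to N.

NBBBV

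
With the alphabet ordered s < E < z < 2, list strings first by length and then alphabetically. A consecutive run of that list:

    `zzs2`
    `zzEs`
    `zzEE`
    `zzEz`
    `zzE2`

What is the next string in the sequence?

Treat zzE2 as a base-4 numeral over the given alphabet and add one, carrying through any trailing 2's.

zzzs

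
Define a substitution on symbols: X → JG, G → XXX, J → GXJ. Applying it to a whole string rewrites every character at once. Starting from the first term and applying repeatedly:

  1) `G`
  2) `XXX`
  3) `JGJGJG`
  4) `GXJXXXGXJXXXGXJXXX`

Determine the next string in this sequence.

XXXJGGXJJGJGJGXXXJGGXJJGJGJGXXXJGGXJJGJGJG

Applying the rule to each of the 18 symbols of GXJXXXGXJXXXGXJXXX gives the pieces XXX JG GXJ JG JG JG XXX JG GXJ JG JG JG XXX JG GXJ JG JG JG, which concatenate to the answer.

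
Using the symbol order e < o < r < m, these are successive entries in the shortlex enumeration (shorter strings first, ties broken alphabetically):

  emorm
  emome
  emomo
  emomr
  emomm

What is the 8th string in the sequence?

Advancing 3 positions from emomm through emomm → emree → emreo reaches term 8.

emrer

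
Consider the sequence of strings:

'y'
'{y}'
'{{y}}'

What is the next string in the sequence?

{{{y}}}

Each term wraps the previous one in { on the left and } on the right.
One more step from {{y}} gives the answer.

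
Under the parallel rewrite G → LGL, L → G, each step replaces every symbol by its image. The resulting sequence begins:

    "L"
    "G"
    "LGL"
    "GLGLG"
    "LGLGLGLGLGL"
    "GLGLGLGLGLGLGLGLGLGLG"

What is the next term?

Applying the rule to each of the 21 symbols of GLGLGLGLGLGLGLGLGLGLG gives the pieces LGL G LGL G LGL G LGL G LGL G LGL G LGL G LGL G LGL G LGL G LGL, which concatenate to the answer.

LGLGLGLGLGLGLGLGLGLGLGLGLGLGLGLGLGLGLGLGLGL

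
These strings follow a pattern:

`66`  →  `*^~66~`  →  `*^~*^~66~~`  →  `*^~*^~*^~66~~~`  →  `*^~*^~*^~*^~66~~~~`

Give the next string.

s(k+1) = *^~·s(k)·~, so each term gains *^~ as a prefix and ~ as a suffix.
Applying this once more to *^~*^~*^~*^~66~~~~:

*^~*^~*^~*^~*^~66~~~~~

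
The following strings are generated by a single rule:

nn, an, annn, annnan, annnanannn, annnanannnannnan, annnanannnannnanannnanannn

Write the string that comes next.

annnanannnannnanannnanannnannnanannnannnan

Each term (from the third on) is the previous term followed by the one before it: term 3 = an·nn = annn.
Continuing: annnanannnannnanannnanannn · annnanannnannnan gives term 8.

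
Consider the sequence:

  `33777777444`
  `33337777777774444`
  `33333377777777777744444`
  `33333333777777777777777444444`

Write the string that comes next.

33333333337777777777777777774444444

The n-th term is 2n-2 3's then 3n 7's then n+1 4's, where the shown terms are n = 2, 3, 4, 5.
At n = 6 the blocks have lengths 10, 18, 7.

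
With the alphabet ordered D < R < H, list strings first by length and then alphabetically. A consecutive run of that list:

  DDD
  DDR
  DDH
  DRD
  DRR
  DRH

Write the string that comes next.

The successor of DRH increments the rightmost position that isn't already H and resets every position after it to D.

DHD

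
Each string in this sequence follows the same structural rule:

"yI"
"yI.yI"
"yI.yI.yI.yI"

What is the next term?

Every step duplicates the string with '.' between the halves.
So the next term is two copies of yI.yI.yI.yI with '.' between the halves.

yI.yI.yI.yI.yI.yI.yI.yI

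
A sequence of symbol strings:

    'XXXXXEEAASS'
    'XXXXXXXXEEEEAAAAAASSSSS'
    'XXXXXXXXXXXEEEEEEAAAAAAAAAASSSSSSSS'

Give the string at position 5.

XXXXXXXXXXXXXXXXXEEEEEEEEEEAAAAAAAAAAAAAAAAAASSSSSSSSSSSSSS

Term n consists of 3n+2 X's, followed by 2n E's, followed by 4n-2 A's, followed by 3n-1 S's (n = 1, 2, …).
For term 5, n = 5, so the run lengths are 17, 10, 18, 14.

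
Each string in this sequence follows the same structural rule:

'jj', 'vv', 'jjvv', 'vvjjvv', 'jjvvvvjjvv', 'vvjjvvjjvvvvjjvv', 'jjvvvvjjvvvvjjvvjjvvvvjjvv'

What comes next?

vvjjvvjjvvvvjjvvjjvvvvjjvvvvjjvvjjvvvvjjvv

This is a Fibonacci-style word recurrence s(k) = s(k−2)·s(k−1): e.g. jj·vv = jjvv.
Continuing: vvjjvvjjvvvvjjvv · jjvvvvjjvvvvjjvvjjvvvvjjvv gives term 8.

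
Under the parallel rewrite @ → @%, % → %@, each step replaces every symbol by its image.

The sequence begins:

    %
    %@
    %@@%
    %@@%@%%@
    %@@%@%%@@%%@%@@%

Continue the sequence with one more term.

Replace each of the 16 characters of %@@%@%%@@%%@%@@% in place — %@ @% @% %@ @% %@ %@ @% @% %@ %@ @% %@ @% @% %@ — and concatenate.

%@@%@%%@@%%@%@@%@%%@%@@%%@@%@%%@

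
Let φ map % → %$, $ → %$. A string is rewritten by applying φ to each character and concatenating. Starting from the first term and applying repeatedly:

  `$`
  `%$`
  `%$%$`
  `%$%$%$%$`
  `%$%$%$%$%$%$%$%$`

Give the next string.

φ(%$%$%$%$%$%$%$%$) expands symbol-by-symbol to %$ %$ %$ %$ %$ %$ %$ %$ %$ %$ %$ %$ %$ %$ %$ %$; joining the 16 pieces gives the next term.

%$%$%$%$%$%$%$%$%$%$%$%$%$%$%$%$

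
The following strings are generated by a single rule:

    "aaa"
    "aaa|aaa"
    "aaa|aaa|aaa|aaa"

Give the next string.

Each string is two copies of the previous one joined by '|'.
One more doubling of aaa|aaa|aaa|aaa gives the answer.

aaa|aaa|aaa|aaa|aaa|aaa|aaa|aaa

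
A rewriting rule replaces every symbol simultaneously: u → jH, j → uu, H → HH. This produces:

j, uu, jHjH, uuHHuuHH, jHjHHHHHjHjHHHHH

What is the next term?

φ(jHjHHHHHjHjHHHHH) expands symbol-by-symbol to uu HH uu HH HH HH HH HH uu HH uu HH HH HH HH HH; joining the 16 pieces gives the next term.

uuHHuuHHHHHHHHHHuuHHuuHHHHHHHHHH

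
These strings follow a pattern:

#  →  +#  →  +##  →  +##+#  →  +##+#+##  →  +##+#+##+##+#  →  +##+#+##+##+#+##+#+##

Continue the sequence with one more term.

Each term (from the third on) is the previous term followed by the one before it: term 3 = +#·# = +##.
So term 8 is +##+#+##+##+#+##+#+##·+##+#+##+##+#.

+##+#+##+##+#+##+#+##+##+#+##+##+#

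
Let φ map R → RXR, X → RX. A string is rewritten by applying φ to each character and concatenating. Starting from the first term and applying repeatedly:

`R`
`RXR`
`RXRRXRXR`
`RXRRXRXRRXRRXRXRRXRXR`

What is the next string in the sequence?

Rewriting the 21 symbols of RXRRXRXRRXRRXRXRRXRXR one by one yields RXR RX RXR RXR RX RXR RX RXR RXR RX RXR RXR RX RXR RX RXR RXR RX RXR RX RXR; concatenated:

RXRRXRXRRXRRXRXRRXRXRRXRRXRXRRXRRXRXRRXRXRRXRRXRXRRXRXR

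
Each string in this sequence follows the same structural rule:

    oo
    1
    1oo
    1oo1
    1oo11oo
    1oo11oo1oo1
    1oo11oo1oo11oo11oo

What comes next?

1oo11oo1oo11oo11oo1oo11oo1oo1

This is a Fibonacci-style word recurrence s(k) = s(k−1)·s(k−2): e.g. 1·oo = 1oo.
So term 8 is 1oo11oo1oo11oo11oo·1oo11oo1oo1.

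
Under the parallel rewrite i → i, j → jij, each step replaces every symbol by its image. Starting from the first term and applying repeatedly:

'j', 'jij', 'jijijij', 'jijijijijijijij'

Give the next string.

Replace each of the 15 characters of jijijijijijijij in place — jij i jij i jij i jij i jij i jij i jij i jij — and concatenate.

jijijijijijijijijijijijijijijij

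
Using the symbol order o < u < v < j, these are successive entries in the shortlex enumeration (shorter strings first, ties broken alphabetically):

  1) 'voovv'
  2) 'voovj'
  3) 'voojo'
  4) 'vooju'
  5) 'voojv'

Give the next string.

Treat voojv as a base-4 numeral over the given alphabet and add one, carrying through any trailing j's.

voojj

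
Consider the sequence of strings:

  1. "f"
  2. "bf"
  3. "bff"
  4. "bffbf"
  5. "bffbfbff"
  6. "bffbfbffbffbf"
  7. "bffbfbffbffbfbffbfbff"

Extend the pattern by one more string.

bffbfbffbffbfbffbfbffbffbfbffbffbf

This is a Fibonacci-style word recurrence s(k) = s(k−1)·s(k−2): e.g. bf·f = bff.
The next term joins bffbfbffbffbfbffbfbff and bffbfbffbffbf.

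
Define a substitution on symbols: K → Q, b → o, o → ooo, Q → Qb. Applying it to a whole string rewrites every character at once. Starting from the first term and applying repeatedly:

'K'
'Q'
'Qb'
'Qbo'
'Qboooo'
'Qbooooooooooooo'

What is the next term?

Replace each of the 15 characters of Qbooooooooooooo in place — Qb o ooo ooo ooo ooo ooo ooo ooo ooo ooo ooo ooo ooo ooo — and concatenate.

Qboooooooooooooooooooooooooooooooooooooooo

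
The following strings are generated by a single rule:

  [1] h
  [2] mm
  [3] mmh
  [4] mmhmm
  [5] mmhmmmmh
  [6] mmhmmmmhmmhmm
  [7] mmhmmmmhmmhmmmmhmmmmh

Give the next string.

Each term (from the third on) is the previous term followed by the one before it: term 3 = mm·h = mmh.
So term 8 is mmhmmmmhmmhmmmmhmmmmh·mmhmmmmhmmhmm.

mmhmmmmhmmhmmmmhmmmmhmmhmmmmhmmhmm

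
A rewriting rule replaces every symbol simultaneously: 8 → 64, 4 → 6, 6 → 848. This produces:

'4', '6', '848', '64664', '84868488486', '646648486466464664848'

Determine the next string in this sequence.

8486848848664664848684884868486848848664664

φ(646648486466464664848) expands symbol-by-symbol to 848 6 848 848 6 64 6 64 848 6 848 848 6 848 6 848 848 6 64 6 64; joining the 21 pieces gives the next term.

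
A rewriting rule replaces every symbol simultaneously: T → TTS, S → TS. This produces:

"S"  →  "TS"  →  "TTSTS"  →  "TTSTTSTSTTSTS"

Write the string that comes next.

TTSTTSTSTTSTTSTSTTSTSTTSTTSTSTTSTS

Applying the rule to each of the 13 symbols of TTSTTSTSTTSTS gives the pieces TTS TTS TS TTS TTS TS TTS TS TTS TTS TS TTS TS, which concatenate to the answer.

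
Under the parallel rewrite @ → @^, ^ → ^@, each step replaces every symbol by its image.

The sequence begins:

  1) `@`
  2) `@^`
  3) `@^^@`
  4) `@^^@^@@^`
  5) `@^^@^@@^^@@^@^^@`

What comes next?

Replace each of the 16 characters of @^^@^@@^^@@^@^^@ in place — @^ ^@ ^@ @^ ^@ @^ @^ ^@ ^@ @^ @^ ^@ @^ ^@ ^@ @^ — and concatenate.

@^^@^@@^^@@^@^^@^@@^@^^@@^^@^@@^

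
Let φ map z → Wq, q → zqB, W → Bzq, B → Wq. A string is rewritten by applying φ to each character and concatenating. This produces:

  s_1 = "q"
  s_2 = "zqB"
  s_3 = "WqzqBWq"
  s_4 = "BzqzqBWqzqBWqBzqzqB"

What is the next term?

WqWqzqBWqzqBWqBzqzqBWqzqBWqBzqzqBWqWqzqBWqzqBWq

Replace each of the 19 characters of BzqzqBWqzqBWqBzqzqB in place — Wq Wq zqB Wq zqB Wq Bzq zqB Wq zqB Wq Bzq zqB Wq Wq zqB Wq zqB Wq — and concatenate.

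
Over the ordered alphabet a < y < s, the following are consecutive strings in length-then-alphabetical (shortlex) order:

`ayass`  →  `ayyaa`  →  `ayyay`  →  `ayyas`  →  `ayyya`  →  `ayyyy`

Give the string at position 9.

Continuing the enumeration 3 steps past ayyyy: ayyyy → ayyys → ayysa → (answer).

ayysy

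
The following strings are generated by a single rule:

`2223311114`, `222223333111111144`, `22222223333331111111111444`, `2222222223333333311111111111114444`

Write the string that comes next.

Each string has the form 2^{2n+1} 3^{2n} 1^{3n+1} 4^{n} (n = 1, 2, …).
Setting n = 5 gives 11, 10, 16, 5 characters in each block.

222222222223333333333111111111111111144444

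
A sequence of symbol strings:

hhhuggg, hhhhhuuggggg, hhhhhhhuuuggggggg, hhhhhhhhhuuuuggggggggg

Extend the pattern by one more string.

hhhhhhhhhhhuuuuuggggggggggg

Reading off run lengths: h runs 3, 5, 7, 9; u runs 1, 2, 3, 4; g runs 3, 5, 7, 9 — each is linear in n (n = 1, 2, …).
Setting n = 5 gives 11, 5, 11 characters in each block.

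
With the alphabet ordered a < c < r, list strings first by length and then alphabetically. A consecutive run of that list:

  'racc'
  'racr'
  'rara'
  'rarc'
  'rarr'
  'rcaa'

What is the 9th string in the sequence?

rcca

Advancing 3 positions from rcaa through rcaa → rcac → rcar reaches term 9.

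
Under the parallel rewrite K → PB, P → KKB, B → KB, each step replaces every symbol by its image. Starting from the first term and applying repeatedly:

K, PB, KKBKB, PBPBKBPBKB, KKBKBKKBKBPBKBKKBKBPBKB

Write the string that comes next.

Replace each of the 23 characters of KKBKBKKBKBPBKBKKBKBPBKB in place — PB PB KB PB KB PB PB KB PB KB KKB KB PB KB PB PB KB PB KB KKB KB PB KB — and concatenate.

PBPBKBPBKBPBPBKBPBKBKKBKBPBKBPBPBKBPBKBKKBKBPBKB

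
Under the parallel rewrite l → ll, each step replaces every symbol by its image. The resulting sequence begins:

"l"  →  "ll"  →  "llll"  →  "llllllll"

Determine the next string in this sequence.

Expanding llllllll: l→ll, l→ll, l→ll, l→ll, l→ll, l→ll, l→ll, l→ll. Concatenated: ll ll ll ll ll ll ll ll.

llllllllllllllll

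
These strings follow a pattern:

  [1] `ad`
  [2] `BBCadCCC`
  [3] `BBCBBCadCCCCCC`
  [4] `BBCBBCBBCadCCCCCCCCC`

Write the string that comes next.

BBCBBCBBCBBCadCCCCCCCCCCCC

s(k+1) = BBC·s(k)·CCC, so each term gains BBC as a prefix and CCC as a suffix.
One more step from BBCBBCBBCadCCCCCCCCC gives the answer.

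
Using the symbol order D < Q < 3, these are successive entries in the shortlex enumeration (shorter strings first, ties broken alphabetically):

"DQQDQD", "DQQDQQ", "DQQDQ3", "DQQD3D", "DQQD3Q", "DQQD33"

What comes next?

DQQQDD

The successor of DQQD33 increments the rightmost position that isn't already 3 and resets every position after it to D.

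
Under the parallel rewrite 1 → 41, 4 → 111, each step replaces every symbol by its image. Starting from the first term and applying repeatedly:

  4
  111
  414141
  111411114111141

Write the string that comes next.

φ(111411114111141) expands symbol-by-symbol to 41 41 41 111 41 41 41 41 111 41 41 41 41 111 41; joining the 15 pieces gives the next term.

414141111414141411114141414111141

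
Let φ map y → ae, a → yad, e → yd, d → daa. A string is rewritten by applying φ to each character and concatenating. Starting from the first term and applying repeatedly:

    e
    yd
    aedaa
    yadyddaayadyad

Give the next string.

Applying the rule to each of the 14 symbols of yadyddaayadyad gives the pieces ae yad daa ae daa daa yad yad ae yad daa ae yad daa, which concatenate to the answer.

aeyaddaaaedaadaayadyadaeyaddaaaeyaddaa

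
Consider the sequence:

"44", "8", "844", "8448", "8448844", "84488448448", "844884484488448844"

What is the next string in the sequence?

Each term (from the third on) is the previous term followed by the one before it: term 3 = 8·44 = 844.
Continuing: 844884484488448844 · 84488448448 gives term 8.

84488448448844884484488448448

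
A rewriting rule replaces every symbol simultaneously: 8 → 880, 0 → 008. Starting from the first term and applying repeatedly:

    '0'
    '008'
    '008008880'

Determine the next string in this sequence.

008008880008008880880880008

Expanding 008008880: 0→008, 0→008, 8→880, 0→008, 0→008, 8→880, 8→880, 8→880, 0→008. Concatenated: 008 008 880 008 008 880 880 880 008.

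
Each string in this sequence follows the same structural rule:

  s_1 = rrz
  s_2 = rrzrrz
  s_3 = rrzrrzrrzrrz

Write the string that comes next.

rrzrrzrrzrrzrrzrrzrrzrrz

s(k+1) = s(k)·s(k) — each term doubles the last.
One more doubling of rrzrrzrrzrrz gives the answer.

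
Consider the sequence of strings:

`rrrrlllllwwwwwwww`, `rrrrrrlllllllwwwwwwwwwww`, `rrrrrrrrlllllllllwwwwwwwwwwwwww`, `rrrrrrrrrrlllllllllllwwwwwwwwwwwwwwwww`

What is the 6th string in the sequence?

The n-th term is 2n r's then 2n+1 l's then 3n+2 w's, where the shown terms are n = 2, 3, 4, 5.
At n = 7 the blocks have lengths 14, 15, 23.

rrrrrrrrrrrrrrlllllllllllllllwwwwwwwwwwwwwwwwwwwwwww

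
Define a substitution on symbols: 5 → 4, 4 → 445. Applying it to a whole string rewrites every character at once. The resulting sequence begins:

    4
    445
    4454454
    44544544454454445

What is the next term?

φ(44544544454454445) expands symbol-by-symbol to 445 445 4 445 445 4 445 445 445 4 445 445 4 445 445 445 4; joining the 17 pieces gives the next term.

44544544454454445445445444544544454454454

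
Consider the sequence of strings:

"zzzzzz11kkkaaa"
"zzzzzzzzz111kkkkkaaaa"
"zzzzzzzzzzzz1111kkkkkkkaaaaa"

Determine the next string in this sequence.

Each string has the form z^{3n} 1^{n} k^{2n-1} a^{n+1}, where the shown terms are n = 2, 3, 4.
At n = 5 the blocks have lengths 15, 5, 9, 6.

zzzzzzzzzzzzzzz11111kkkkkkkkkaaaaaa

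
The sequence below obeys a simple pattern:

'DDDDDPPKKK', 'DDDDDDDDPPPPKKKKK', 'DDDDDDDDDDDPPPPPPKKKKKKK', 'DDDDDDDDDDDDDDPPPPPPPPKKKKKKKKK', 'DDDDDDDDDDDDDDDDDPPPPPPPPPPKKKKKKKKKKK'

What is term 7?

Each string has the form D^{3n+2} P^{2n} K^{2n+1} (n = 1, 2, …).
For term 7, n = 7, so the run lengths are 23, 14, 15.

DDDDDDDDDDDDDDDDDDDDDDDPPPPPPPPPPPPPPKKKKKKKKKKKKKKK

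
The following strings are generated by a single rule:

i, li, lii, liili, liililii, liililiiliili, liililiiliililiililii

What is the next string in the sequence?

From term 3 onward, concatenate the last term with the second-to-last: li·i = lii, lii·li = liili, …
Continuing: liililiiliililiililii · liililiiliili gives term 8.

liililiiliililiililiiliililiiliili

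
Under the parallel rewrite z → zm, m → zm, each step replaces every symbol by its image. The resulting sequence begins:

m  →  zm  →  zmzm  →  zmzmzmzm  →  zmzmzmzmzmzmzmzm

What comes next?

Rewriting the 16 symbols of zmzmzmzmzmzmzmzm one by one yields zm zm zm zm zm zm zm zm zm zm zm zm zm zm zm zm; concatenated:

zmzmzmzmzmzmzmzmzmzmzmzmzmzmzmzm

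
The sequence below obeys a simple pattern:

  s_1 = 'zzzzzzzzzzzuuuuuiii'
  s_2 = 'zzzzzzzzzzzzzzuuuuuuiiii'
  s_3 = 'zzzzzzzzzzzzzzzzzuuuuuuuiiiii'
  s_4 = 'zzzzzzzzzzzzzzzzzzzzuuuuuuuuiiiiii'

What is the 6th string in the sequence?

Reading off run lengths: z runs 11, 14, 17, 20; u runs 5, 6, 7, 8; i runs 3, 4, 5, 6 — each is linear in n, where the shown terms are n = 3, 4, 5, 6.
At n = 8 the blocks have lengths 26, 10, 8.

zzzzzzzzzzzzzzzzzzzzzzzzzzuuuuuuuuuuiiiiiiii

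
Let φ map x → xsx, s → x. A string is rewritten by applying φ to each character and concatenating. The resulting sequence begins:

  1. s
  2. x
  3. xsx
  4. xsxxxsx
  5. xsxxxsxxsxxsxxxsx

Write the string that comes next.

φ(xsxxxsxxsxxsxxxsx) expands symbol-by-symbol to xsx x xsx xsx xsx x xsx xsx x xsx xsx x xsx xsx xsx x xsx; joining the 17 pieces gives the next term.

xsxxxsxxsxxsxxxsxxsxxxsxxsxxxsxxsxxsxxxsx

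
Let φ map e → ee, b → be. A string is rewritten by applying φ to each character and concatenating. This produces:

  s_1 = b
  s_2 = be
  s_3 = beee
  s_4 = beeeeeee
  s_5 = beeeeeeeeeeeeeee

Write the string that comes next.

φ(beeeeeeeeeeeeeee) expands symbol-by-symbol to be ee ee ee ee ee ee ee ee ee ee ee ee ee ee ee; joining the 16 pieces gives the next term.

beeeeeeeeeeeeeeeeeeeeeeeeeeeeeee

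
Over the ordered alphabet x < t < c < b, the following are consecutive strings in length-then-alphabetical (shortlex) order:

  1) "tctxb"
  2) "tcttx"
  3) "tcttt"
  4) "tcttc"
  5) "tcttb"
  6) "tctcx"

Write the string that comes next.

tctct

Find the rightmost character of tctcx below b, bump it to the next letter, and reset everything to its right to x.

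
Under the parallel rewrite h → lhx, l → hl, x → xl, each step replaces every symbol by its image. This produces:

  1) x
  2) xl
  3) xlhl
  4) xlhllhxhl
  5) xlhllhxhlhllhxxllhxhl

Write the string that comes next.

φ(xlhllhxhlhllhxxllhxhl) expands symbol-by-symbol to xl hl lhx hl hl lhx xl lhx hl lhx hl hl lhx xl xl hl hl lhx xl lhx hl; joining the 21 pieces gives the next term.

xlhllhxhlhllhxxllhxhllhxhlhllhxxlxlhlhllhxxllhxhl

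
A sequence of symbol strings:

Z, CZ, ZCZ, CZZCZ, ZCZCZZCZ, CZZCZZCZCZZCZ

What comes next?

This is a Fibonacci-style word recurrence s(k) = s(k−2)·s(k−1): e.g. Z·CZ = ZCZ.
Continuing: ZCZCZZCZ · CZZCZZCZCZZCZ gives term 7.

ZCZCZZCZCZZCZZCZCZZCZ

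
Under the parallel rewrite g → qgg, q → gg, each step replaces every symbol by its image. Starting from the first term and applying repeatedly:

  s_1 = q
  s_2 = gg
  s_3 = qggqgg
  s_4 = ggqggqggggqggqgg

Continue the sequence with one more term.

φ(ggqggqggggqggqgg) expands symbol-by-symbol to qgg qgg gg qgg qgg gg qgg qgg qgg qgg gg qgg qgg gg qgg qgg; joining the 16 pieces gives the next term.

qggqggggqggqggggqggqggqggqggggqggqggggqggqgg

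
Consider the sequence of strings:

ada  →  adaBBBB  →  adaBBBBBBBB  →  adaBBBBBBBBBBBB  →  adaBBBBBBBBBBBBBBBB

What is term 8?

Every step adds BBBB to the end: s(k+1) = s(k)·BBBB.
From adaBBBBBBBBBBBBBBBB, 3 further steps: adaBBBBBBBBBBBBBBBB → adaBBBBBBBBBBBBBBBBBBBB → adaBBBBBBBBBBBBBBBBBBBBBBBB → (answer).

adaBBBBBBBBBBBBBBBBBBBBBBBBBBBB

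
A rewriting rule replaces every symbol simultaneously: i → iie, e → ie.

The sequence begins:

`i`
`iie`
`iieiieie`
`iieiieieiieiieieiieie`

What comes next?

iieiieieiieiieieiieieiieiieieiieiieieiieieiieiieieiieie

φ(iieiieieiieiieieiieie) expands symbol-by-symbol to iie iie ie iie iie ie iie ie iie iie ie iie iie ie iie ie iie iie ie iie ie; joining the 21 pieces gives the next term.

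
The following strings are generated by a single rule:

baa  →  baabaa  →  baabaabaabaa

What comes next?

Every step duplicates the string.
One more doubling of baabaabaabaa gives the answer.

baabaabaabaabaabaabaabaa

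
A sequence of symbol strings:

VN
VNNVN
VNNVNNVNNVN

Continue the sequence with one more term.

s(k+1) = s(k)·N·s(k) — each term doubles the last with 'N' between the halves.
One more doubling of VNNVNNVNNVN gives the answer.

VNNVNNVNNVNNVNNVNNVNNVN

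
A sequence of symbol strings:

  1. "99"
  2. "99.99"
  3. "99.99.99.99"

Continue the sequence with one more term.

Each string is two copies of the previous one joined by '.'.
Doubling 99.99.99.99 with '.' between the halves:

99.99.99.99.99.99.99.99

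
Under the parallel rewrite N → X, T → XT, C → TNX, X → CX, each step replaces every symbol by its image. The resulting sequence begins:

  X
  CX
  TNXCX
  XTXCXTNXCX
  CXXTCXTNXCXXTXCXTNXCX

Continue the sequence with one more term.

Replace each of the 21 characters of CXXTCXTNXCXXTXCXTNXCX in place — TNX CX CX XT TNX CX XT X CX TNX CX CX XT CX TNX CX XT X CX TNX CX — and concatenate.

TNXCXCXXTTNXCXXTXCXTNXCXCXXTCXTNXCXXTXCXTNXCX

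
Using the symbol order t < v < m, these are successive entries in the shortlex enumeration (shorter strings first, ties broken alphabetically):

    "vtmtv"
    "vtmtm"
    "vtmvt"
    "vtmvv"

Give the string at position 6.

Advancing 2 positions from vtmvv through vtmvv → vtmvm reaches term 6.

vtmmt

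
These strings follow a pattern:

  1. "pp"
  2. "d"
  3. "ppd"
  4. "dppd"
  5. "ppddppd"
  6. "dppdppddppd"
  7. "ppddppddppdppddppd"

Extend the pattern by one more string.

This is a Fibonacci-style word recurrence s(k) = s(k−2)·s(k−1): e.g. pp·d = ppd.
The next term joins dppdppddppd and ppddppddppdppddppd.

dppdppddppdppddppddppdppddppd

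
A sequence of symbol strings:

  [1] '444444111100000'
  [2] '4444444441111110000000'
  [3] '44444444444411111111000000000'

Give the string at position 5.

The n-th term is 3n+3 4's then 2n+2 1's then 2n+3 0's (n = 1, 2, …).
At n = 5 the blocks have lengths 18, 12, 13.

4444444444444444441111111111110000000000000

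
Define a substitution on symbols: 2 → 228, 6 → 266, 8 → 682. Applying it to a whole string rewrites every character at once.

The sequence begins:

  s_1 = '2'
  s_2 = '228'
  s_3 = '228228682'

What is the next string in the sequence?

228228682228228682266682228

Apply φ to 228228682 symbol by symbol: 2→228, 2→228, 8→682, 2→228, 2→228, 8→682, 6→266, 8→682, 2→228; joined: 228 228 682 228 228 682 266 682 228.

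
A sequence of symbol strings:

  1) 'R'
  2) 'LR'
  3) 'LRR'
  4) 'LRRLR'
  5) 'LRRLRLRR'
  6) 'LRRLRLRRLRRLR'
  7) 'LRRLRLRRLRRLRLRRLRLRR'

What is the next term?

LRRLRLRRLRRLRLRRLRLRRLRRLRLRRLRRLR

Each term (from the third on) is the previous term followed by the one before it: term 3 = LR·R = LRR.
The next term joins LRRLRLRRLRRLRLRRLRLRR and LRRLRLRRLRRLR.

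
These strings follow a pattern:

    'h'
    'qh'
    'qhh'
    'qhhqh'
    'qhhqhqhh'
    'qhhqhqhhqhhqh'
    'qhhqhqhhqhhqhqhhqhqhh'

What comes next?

Each term (from the third on) is the previous term followed by the one before it: term 3 = qh·h = qhh.
So term 8 is qhhqhqhhqhhqhqhhqhqhh·qhhqhqhhqhhqh.

qhhqhqhhqhhqhqhhqhqhhqhhqhqhhqhhqh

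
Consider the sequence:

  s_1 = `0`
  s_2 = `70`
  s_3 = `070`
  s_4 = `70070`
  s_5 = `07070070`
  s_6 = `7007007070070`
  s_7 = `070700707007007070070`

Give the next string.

Each term (from the third on) is the two preceding terms concatenated in order: term 3 = 0·70 = 070.
So term 8 is 7007007070070·070700707007007070070.

7007007070070070700707007007070070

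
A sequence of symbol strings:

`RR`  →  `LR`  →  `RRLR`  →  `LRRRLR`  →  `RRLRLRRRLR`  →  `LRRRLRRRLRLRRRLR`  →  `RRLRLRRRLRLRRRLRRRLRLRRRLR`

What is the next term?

From term 3 onward, concatenate the second-to-last term with the last: RR·LR = RRLR, LR·RRLR = LRRRLR, …
Continuing: LRRRLRRRLRLRRRLR · RRLRLRRRLRLRRRLRRRLRLRRRLR gives term 8.

LRRRLRRRLRLRRRLRRRLRLRRRLRLRRRLRRRLRLRRRLR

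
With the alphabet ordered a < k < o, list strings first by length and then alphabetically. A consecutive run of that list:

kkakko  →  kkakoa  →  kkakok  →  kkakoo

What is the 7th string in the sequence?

kkaoao

Advancing 3 positions from kkakoo through kkakoo → kkaoaa → kkaoak reaches term 7.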